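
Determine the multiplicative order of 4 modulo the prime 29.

The order of 4 must divide p − 1 = 28 = 2^2 · 7.
Divisors: 1, 2, 4, 7, 14, 28.
Check each in increasing order: 4^1 ≡ 4;  4^2 ≡ 16;  4^4 ≡ 24;  4^7 ≡ 28;  4^14 ≡ 1.
Smallest exponent giving 1 is 14.

14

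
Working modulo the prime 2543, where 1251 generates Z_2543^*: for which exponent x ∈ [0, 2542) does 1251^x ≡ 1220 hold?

1213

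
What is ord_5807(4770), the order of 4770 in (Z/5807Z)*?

2903

The order of 4770 must divide p − 1 = 5806 = 2 · 2903.
Divisors: 1, 2, 2903, 5806.
Check each in increasing order: 4770^1 ≡ 4770;  4770^2 ≡ 1074;  4770^2903 ≡ 1.
Smallest exponent giving 1 is 2903.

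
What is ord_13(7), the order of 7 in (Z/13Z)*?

The order of 7 must divide p − 1 = 12 = 2^2 · 3.
Divisors: 1, 2, 3, 4, 6, 12.
Check each in increasing order: 7^1 ≡ 7;  7^2 ≡ 10;  7^3 ≡ 5;  7^4 ≡ 9;  7^6 ≡ 12;  7^12 ≡ 1.
Smallest exponent giving 1 is 12.

12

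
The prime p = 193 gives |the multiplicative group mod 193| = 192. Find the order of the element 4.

48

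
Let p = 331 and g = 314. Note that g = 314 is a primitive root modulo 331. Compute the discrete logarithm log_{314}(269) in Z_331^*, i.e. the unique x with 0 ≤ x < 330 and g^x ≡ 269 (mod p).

44

Baby-step giant-step with m = ceil(sqrt(330)) = 19.
Baby table (314^j mod 331 for j=0..18):
  0:1  1:314  2:289  3:52  4:109  5:133  6:56  7:41
  8:296  9:264  10:146  11:166  12:157  13:310  14:26  15:220
  16:232  17:28  18:186
Giant step factor: 314^(-19) ≡ 208 (mod 331).
Scan 269·208^i mod 331 for i = 0, 1, …:
  i=0: 269   i=1: 13   i=2: 56
Match at i=2, j=6: x = 2·19 + 6 = 44.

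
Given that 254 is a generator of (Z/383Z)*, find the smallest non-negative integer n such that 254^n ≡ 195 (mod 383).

52

Baby-step giant-step with m = ceil(sqrt(382)) = 20.
Baby table (254^j mod 383 for j=0..19):
  0:1  1:254  2:172  3:26  4:93  5:259  6:293  7:120
  8:223  9:341  10:56  11:53  12:57  13:307  14:229  15:333
  16:322  17:209  18:232  19:329
Giant step factor: 254^(-20) ≡ 133 (mod 383).
Scan 195·133^i mod 383 for i = 0, 1, …:
  i=0: 195   i=1: 274   i=2: 57
Match at i=2, j=12: n = 2·20 + 12 = 52.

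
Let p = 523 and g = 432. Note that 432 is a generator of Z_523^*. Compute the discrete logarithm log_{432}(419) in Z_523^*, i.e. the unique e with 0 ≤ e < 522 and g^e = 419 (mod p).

170

Baby-step giant-step with m = ceil(sqrt(522)) = 23.
Baby table (432^j mod 523 for j=0..22):
  0:1  1:432  2:436  3:72  4:247  5:12  6:477  7:2
  8:341  9:349  10:144  11:494  12:24  13:431  14:4  15:159
  16:175  17:288  18:465  19:48  20:339  21:8  22:318
Giant step factor: 432^(-23) ≡ 393 (mod 523).
Scan 419·393^i mod 523 for i = 0, 1, …:
  i=0: 419   i=1: 445   i=2: 203   i=3: 283
  i=4: 343   i=5: 388   i=6: 291   i=7: 349
Match at i=7, j=9: e = 7·23 + 9 = 170.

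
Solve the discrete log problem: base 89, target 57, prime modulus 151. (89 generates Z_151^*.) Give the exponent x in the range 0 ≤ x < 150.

27

Baby-step giant-step with m = ceil(sqrt(150)) = 13.
Baby table (89^j mod 151 for j=0..12):
  0:1  1:89  2:69  3:101  4:80  5:23  6:84  7:77
  8:58  9:28  10:76  11:120  12:110
Giant step factor: 89^(-13) ≡ 6 (mod 151).
Scan 57·6^i mod 151 for i = 0, 1, …:
  i=0: 57   i=1: 40   i=2: 89
Match at i=2, j=1: x = 2·13 + 1 = 27.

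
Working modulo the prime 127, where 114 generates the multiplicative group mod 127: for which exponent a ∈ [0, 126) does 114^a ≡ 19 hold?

84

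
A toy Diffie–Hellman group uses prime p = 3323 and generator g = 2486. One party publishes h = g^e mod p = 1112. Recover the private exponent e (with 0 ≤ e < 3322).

Baby-step giant-step with m = ceil(sqrt(3322)) = 58.
Baby table (2486^j mod 3323 for j=0..57):
  0:1  1:2486  2:2739  3:327  4:2110  5:1766  6:593  7:2109
  8:2603  9:1177  10:1782  11:493  12:2734  13:1189  14:1707  15:131
  16:12  17:3248  18:2961  19:601  20:2059  21:1254  22:470  23:2047
  24:1329  25:832  26:1446  27:2593  28:2901  29:976  30:546  31:1572
  32:144  33:2423  34:2302  35:566  36:1447  37:1756  38:2317  39:1303
  40:2656  41:15  42:737  43:1209  44:1582  45:1743  46:3229  47:2249
  48:1728  49:2492  50:1040  51:146  52:749  53:1134  54:1220  55:2344
  56:1965  57:180
Giant step factor: 2486^(-58) ≡ 2620 (mod 3323).
Scan 1112·2620^i mod 3323 for i = 0, 1, …:
  i=0: 1112   i=1: 2492
Match at i=1, j=49: e = 1·58 + 49 = 107.

107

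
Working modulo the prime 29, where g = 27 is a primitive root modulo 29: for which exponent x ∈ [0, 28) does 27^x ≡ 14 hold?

27

Successive powers of 27 modulo 29:
  27^0=1  27^1=27  27^2=4  27^3=21  27^4=16  27^5=26
  27^6=6  27^7=17  27^8=24  27^9=10  27^10=9  27^11=11
  27^12=7  27^13=15  27^14=28  27^15=2  27^16=25  27^17=8
  27^18=13  27^19=3  27^20=23  27^21=12  27^22=5  27^23=19
  27^24=20  27^25=18  27^26=22  27^27=14
So 27^27 ≡ 14 (mod 29), giving x = 27.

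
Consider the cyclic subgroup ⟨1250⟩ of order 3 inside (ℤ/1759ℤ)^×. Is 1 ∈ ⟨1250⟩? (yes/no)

yes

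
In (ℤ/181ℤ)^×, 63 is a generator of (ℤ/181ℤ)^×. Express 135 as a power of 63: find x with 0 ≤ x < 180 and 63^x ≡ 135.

Baby-step giant-step with m = ceil(sqrt(180)) = 14.
Baby table (63^j mod 181 for j=0..13):
  0:1  1:63  2:168  3:86  4:169  5:149  6:156  7:54
  8:144  9:22  10:119  11:76  12:82  13:98
Giant step factor: 63^(-14) ≡ 172 (mod 181).
Scan 135·172^i mod 181 for i = 0, 1, …:
  i=0: 135   i=1: 52   i=2: 75   i=3: 49
  i=4: 102   i=5: 168
Match at i=5, j=2: x = 5·14 + 2 = 72.

72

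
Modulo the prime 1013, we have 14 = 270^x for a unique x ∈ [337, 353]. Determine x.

348

Compute 270^337 mod 1013 = 448, then multiply by 270 repeatedly:
  270^337=448  270^338=413  270^339=80  270^340=327  270^341=159
  270^342=384  270^343=354  270^344=358  270^345=425  270^346=281
  270^347=908  270^348=14
Found 14 at exponent 348.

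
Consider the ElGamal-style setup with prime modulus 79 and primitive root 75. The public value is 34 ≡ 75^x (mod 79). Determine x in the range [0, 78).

Baby-step giant-step with m = ceil(sqrt(78)) = 9.
Baby table (75^j mod 79 for j=0..8):
  0:1  1:75  2:16  3:15  4:19  5:3  6:67  7:48
  8:45
Giant step factor: 75^(-9) ≡ 61 (mod 79).
Scan 34·61^i mod 79 for i = 0, 1, …:
  i=0: 34   i=1: 20   i=2: 35   i=3: 2
  i=4: 43   i=5: 16
Match at i=5, j=2: x = 5·9 + 2 = 47.

47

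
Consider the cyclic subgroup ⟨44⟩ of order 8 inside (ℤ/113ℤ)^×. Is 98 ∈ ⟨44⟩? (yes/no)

yes

98 ∈ ⟨44⟩ iff 98^8 ≡ 1 (mod 113), since |⟨44⟩| = 8.
98^8 mod 113 = 1.
Since 1 = 1, 98 lies in the subgroup.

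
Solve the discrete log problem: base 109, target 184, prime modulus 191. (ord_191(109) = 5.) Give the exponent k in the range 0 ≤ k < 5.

Successive powers of 109 modulo 191:
  109^0=1  109^1=109  109^2=39  109^3=49  109^4=184
So 109^4 ≡ 184 (mod 191), giving k = 4.

4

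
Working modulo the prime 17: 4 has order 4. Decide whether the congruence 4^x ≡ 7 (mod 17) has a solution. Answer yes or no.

⟨4⟩ has order 4; its elements mod 17 are {1, 4, 13, 16}.
7 is not in this set.

no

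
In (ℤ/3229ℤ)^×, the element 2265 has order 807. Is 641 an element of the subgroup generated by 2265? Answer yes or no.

641 ∈ ⟨2265⟩ iff 641^807 ≡ 1 (mod 3229), since |⟨2265⟩| = 807.
641^807 mod 3229 = 2390.
Since 2390 ≠ 1, 641 does not lie in the subgroup.

no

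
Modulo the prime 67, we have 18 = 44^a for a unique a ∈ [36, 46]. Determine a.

37

Compute 44^36 mod 67 = 40, then multiply by 44 repeatedly:
  44^36=40  44^37=18
Found 18 at exponent 37.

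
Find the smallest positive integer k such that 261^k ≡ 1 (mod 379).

The order of 261 must divide p − 1 = 378 = 2 · 3^3 · 7.
Divisors: 1, 2, 3, 6, 7, 9, 14, 18, 21, 27, 42, 54, 63, 126, 189, 378.
Check each in increasing order: 261^1 ≡ 261;  261^2 ≡ 280;  261^3 ≡ 312;  261^6 ≡ 320;  261^7 ≡ 140;  261^9 ≡ 163;  261^14 ≡ 271;  261^18 ≡ 39;  261^21 ≡ 40;  261^27 ≡ 293;  261^42 ≡ 84;  261^54 ≡ 195;  261^63 ≡ 328;  261^126 ≡ 327;  261^189 ≡ 378;  261^378 ≡ 1.
Smallest exponent giving 1 is 378.

378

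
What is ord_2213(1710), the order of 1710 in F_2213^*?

1106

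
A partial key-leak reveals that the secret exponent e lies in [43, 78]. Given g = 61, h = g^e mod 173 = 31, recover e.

74

Compute 61^43 mod 173 = 80, then multiply by 61 repeatedly:
  61^43=80  61^44=36  61^45=120  61^46=54  61^47=7
  61^48=81  61^49=97  61^50=35  61^51=59  61^52=139
  61^53=2  61^54=122  61^55=3  61^56=10  61^57=91
  61^58=15  61^59=50  61^60=109  61^61=75  61^62=77
  61^63=26  61^64=29  61^65=39  61^66=130  61^67=145
  61^68=22  61^69=131  61^70=33  61^71=110  61^72=136
  61^73=165  61^74=31
Found 31 at exponent 74.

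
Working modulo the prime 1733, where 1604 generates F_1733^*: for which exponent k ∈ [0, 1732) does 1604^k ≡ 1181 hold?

520

Baby-step giant-step with m = ceil(sqrt(1732)) = 42.
Baby table (1604^j mod 1733 for j=0..41):
  0:1  1:1604  2:1044  3:498  4:1612  5:12  6:185  7:397
  8:777  9:281  10:144  11:487  12:1298  13:659  14:1639  15:1728
  16:645  17:1712  18:976  19:605  20:1673  21:808  22:1481  23:1314
  24:328  25:1013  26:1031  27:442  28:171  29:470  30:25  31:241
  32:105  33:319  34:441  35:300  36:1159  37:1260  38:362  39:93
  40:134  41:44
Giant step factor: 1604^(-42) ≡ 1119 (mod 1733).
Scan 1181·1119^i mod 1733 for i = 0, 1, …:
  i=0: 1181   i=1: 993   i=2: 314   i=3: 1300
  i=4: 713   i=5: 667   i=6: 1183   i=7: 1498
  i=8: 451   i=9: 366   i=10: 566   i=11: 809
  i=12: 645
Match at i=12, j=16: k = 12·42 + 16 = 520.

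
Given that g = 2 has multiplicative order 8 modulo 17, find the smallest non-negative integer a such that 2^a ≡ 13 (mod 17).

6

Successive powers of 2 modulo 17:
  2^0=1  2^1=2  2^2=4  2^3=8  2^4=16  2^5=15
  2^6=13
So 2^6 ≡ 13 (mod 17), giving a = 6.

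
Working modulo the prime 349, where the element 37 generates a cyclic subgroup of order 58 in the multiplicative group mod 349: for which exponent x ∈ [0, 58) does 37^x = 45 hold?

25

Baby-step giant-step with m = ceil(sqrt(58)) = 8.
Baby table (37^j mod 349 for j=0..7):
  0:1  1:37  2:322  3:48  4:31  5:100  6:210  7:92
Giant step factor: 37^(-8) ≡ 280 (mod 349).
Scan 45·280^i mod 349 for i = 0, 1, …:
  i=0: 45   i=1: 36   i=2: 308   i=3: 37
Match at i=3, j=1: x = 3·8 + 1 = 25.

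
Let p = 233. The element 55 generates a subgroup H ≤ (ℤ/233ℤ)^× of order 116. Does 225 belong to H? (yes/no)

yes

225 ∈ ⟨55⟩ iff 225^116 ≡ 1 (mod 233), since |⟨55⟩| = 116.
225^116 mod 233 = 1.
Since 1 = 1, 225 lies in the subgroup.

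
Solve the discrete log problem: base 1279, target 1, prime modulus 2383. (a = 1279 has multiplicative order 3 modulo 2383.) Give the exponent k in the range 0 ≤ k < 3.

0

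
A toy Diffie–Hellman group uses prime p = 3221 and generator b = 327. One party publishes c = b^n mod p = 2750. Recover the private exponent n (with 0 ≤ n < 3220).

Baby-step giant-step with m = ceil(sqrt(3220)) = 57.
Baby table (327^j mod 3221 for j=0..56):
  0:1  1:327  2:636  3:1828  4:1871  5:3048  6:1407  7:2707
  8:2635  9:1638  10:940  11:1385  12:1955  13:1527  14:74  15:1651
  16:1970  17:3211  18:3172  19:82  20:1046  21:616  22:1730  23:2035
  24:1919  25:2639  26:2946  27:263  28:2255  29:2997  30:835  31:2481
  32:2816  33:2847  34:100  35:490  36:2401  37:2424  38:282  39:2026
  40:2197  41:136  42:2599  43:2750  44:591  45:3218  46:2240  47:1313
  48:958  49:829  50:519  51:2221  52:1542  53:1758  54:1528  55:401
  56:2287
Giant step factor: 327^(-57) ≡ 1390 (mod 3221).
Scan 2750·1390^i mod 3221 for i = 0, 1, …:
  i=0: 2750
Match at i=0, j=43: n = 0·57 + 43 = 43.

43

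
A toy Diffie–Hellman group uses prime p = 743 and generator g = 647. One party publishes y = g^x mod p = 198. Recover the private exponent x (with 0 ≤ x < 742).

476

Baby-step giant-step with m = ceil(sqrt(742)) = 28.
Baby table (647^j mod 743 for j=0..27):
  0:1  1:647  2:300  3:177  4:97  5:347  6:123  7:80
  8:493  9:224  10:43  11:330  12:269  13:181  14:456  15:61
  16:88  17:468  18:395  19:716  20:363  21:73  22:422  23:353
  24:290  25:394  26:69  27:63
Giant step factor: 647^(-28) ≡ 50 (mod 743).
Scan 198·50^i mod 743 for i = 0, 1, …:
  i=0: 198   i=1: 241   i=2: 162   i=3: 670
  i=4: 65   i=5: 278   i=6: 526   i=7: 295
  i=8: 633   i=9: 444     …   i=16: 639
  i=17: 1
Match at i=17, j=0: x = 17·28 + 0 = 476.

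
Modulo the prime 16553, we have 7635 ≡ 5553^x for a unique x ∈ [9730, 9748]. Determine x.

Compute 5553^9730 mod 16553 = 14950, then multiply by 5553 repeatedly:
  5553^9730=14950  5553^9731=4055  5553^9732=5335  5553^9733=11938  5553^9734=13502
  5553^9735=8069  5553^9736=14739  5553^9737=7635
Found 7635 at exponent 9737.

9737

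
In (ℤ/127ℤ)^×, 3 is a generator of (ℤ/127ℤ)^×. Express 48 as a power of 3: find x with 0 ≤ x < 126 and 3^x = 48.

37

Baby-step giant-step with m = ceil(sqrt(126)) = 12.
Baby table (3^j mod 127 for j=0..11):
  0:1  1:3  2:9  3:27  4:81  5:116  6:94  7:28
  8:84  9:125  10:121  11:109
Giant step factor: 3^(-12) ≡ 87 (mod 127).
Scan 48·87^i mod 127 for i = 0, 1, …:
  i=0: 48   i=1: 112   i=2: 92   i=3: 3
Match at i=3, j=1: x = 3·12 + 1 = 37.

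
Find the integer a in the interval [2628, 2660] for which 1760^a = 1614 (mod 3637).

Compute 1760^2628 mod 3637 = 3612, then multiply by 1760 repeatedly:
  1760^2628=3612  1760^2629=3281  1760^2630=2641  1760^2631=74  1760^2632=2945
  1760^2633=475  1760^2634=3127  1760^2635=739  1760^2636=2231  1760^2637=2237
  1760^2638=1886  1760^2639=2416  1760^2640=507  1760^2641=1255  1760^2642=1141
  1760^2643=536  1760^2644=1377  1760^2645=1278  1760^2646=1614
Found 1614 at exponent 2646.

2646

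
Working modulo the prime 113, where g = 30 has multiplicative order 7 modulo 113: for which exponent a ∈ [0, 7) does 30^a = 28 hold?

5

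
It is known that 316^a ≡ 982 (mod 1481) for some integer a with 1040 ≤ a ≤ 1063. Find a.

Compute 316^1040 mod 1481 = 516, then multiply by 316 repeatedly:
  316^1040=516  316^1041=146  316^1042=225  316^1043=12  316^1044=830
  316^1045=143  316^1046=758  316^1047=1087  316^1048=1381  316^1049=982
Found 982 at exponent 1049.

1049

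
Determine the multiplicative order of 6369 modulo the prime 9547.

4773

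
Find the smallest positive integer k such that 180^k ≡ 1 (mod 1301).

650

The order of 180 must divide p − 1 = 1300 = 2^2 · 5^2 · 13.
Divisors: 1, 2, 4, 5, 10, 13, 20, 25, 26, 50, 52, 65, 100, 130, 260, 325, 650, 1300.
Check each in increasing order: 180^1 ≡ 180;  180^2 ≡ 1176;  180^4 ≡ 13;  180^5 ≡ 1039;  180^10 ≡ 992;  180^13 ≡ 1257;  180^20 ≡ 508;  180^25 ≡ 907;  180^26 ≡ 635;  180^50 ≡ 417;  180^52 ≡ 1216;  180^65 ≡ 1138;  180^100 ≡ 856;  180^130 ≡ 549;  180^260 ≡ 870;  180^325 ≡ 1300;  180^650 ≡ 1.
Smallest exponent giving 1 is 650.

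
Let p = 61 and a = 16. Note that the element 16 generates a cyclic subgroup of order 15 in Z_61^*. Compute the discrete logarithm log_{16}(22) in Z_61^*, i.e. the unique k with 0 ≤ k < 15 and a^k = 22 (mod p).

Successive powers of 16 modulo 61:
  16^0=1  16^1=16  16^2=12  16^3=9  16^4=22
So 16^4 ≡ 22 (mod 61), giving k = 4.

4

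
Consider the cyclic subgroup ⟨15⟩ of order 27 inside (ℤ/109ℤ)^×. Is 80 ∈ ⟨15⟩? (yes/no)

80 ∈ ⟨15⟩ iff 80^27 ≡ 1 (mod 109), since |⟨15⟩| = 27.
80^27 mod 109 = 1.
Since 1 = 1, 80 lies in the subgroup.

yes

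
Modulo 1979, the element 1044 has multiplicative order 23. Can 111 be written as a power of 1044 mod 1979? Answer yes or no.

no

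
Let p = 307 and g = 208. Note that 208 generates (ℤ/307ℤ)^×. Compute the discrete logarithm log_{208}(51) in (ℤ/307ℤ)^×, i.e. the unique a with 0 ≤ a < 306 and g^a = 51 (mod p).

69

Baby-step giant-step with m = ceil(sqrt(306)) = 18.
Baby table (208^j mod 307 for j=0..17):
  0:1  1:208  2:284  3:128  4:222  5:126  6:113  7:172
  8:164  9:35  10:219  11:116  12:182  13:95  14:112  15:271
  16:187  17:214
Giant step factor: 208^(-18) ≡ 102 (mod 307).
Scan 51·102^i mod 307 for i = 0, 1, …:
  i=0: 51   i=1: 290   i=2: 108   i=3: 271
Match at i=3, j=15: a = 3·18 + 15 = 69.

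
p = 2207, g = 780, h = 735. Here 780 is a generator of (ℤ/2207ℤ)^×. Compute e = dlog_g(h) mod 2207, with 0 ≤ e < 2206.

Baby-step giant-step with m = ceil(sqrt(2206)) = 47.
Baby table (780^j mod 2207 for j=0..46):
  0:1  1:780  2:1475  3:653  4:1730  5:923  6:458  7:1913
  8:208  9:1129  10:27  11:1197  12:99  13:2182  14:363  15:644
  16:1331  17:890  18:1202  19:1792  20:729  21:1421  22:466  23:1532
  24:973  25:1939  26:625  27:1960  28:1556  29:2037  30:2027  31:848
  32:1547  33:1638  34:1994  35:1592  36:1426  37:2159  38:79  39:2031
  40:1761  41:826  42:2043  43:86  44:870  45:1051  46:983
Giant step factor: 780^(-47) ≡ 407 (mod 2207).
Scan 735·407^i mod 2207 for i = 0, 1, …:
  i=0: 735   i=1: 1200   i=2: 653
Match at i=2, j=3: e = 2·47 + 3 = 97.

97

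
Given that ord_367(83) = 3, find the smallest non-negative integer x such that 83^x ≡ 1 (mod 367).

0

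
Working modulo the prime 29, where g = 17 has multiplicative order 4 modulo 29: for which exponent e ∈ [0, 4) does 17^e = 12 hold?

Successive powers of 17 modulo 29:
  17^0=1  17^1=17  17^2=28  17^3=12
So 17^3 ≡ 12 (mod 29), giving e = 3.

3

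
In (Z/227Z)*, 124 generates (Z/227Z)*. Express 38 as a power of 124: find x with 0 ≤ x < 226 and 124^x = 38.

211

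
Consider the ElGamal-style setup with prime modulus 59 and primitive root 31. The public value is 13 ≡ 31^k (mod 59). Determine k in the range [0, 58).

53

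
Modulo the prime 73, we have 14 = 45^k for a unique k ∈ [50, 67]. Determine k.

53

Compute 45^50 mod 73 = 25, then multiply by 45 repeatedly:
  45^50=25  45^51=30  45^52=36  45^53=14
Found 14 at exponent 53.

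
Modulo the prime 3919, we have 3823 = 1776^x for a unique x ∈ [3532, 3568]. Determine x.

3532

Compute 1776^3532 mod 3919 = 3823, then multiply by 1776 repeatedly:
  1776^3532=3823
Found 3823 at exponent 3532.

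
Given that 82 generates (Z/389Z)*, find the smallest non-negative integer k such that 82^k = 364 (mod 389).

Baby-step giant-step with m = ceil(sqrt(388)) = 20.
Baby table (82^j mod 389 for j=0..19):
  0:1  1:82  2:111  3:155  4:262  5:89  6:296  7:154
  8:180  9:367  10:141  11:281  12:91  13:71  14:376  15:101
  16:113  17:319  18:95  19:10
Giant step factor: 82^(-20) ≡ 176 (mod 389).
Scan 364·176^i mod 389 for i = 0, 1, …:
  i=0: 364   i=1: 268   i=2: 99   i=3: 308
  i=4: 137   i=5: 383   i=6: 111
Match at i=6, j=2: k = 6·20 + 2 = 122.

122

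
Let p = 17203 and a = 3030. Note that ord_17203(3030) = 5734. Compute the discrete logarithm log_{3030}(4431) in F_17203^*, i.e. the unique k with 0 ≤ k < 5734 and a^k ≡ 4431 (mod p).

Baby-step giant-step with m = ceil(sqrt(5734)) = 76.
Baby table (3030^j mod 17203 for j=0..75):
  0:1  1:3030  2:11701  3:15850  4:11927  5:12510  6:7091  7:16386
  8:1722  9:5151  10:4409  11:9742  12:15115  13:4064  14:13775  15:3772
  16:6368  17:10477  18:5775  19:2799  20:17094  21:13790  22:14816  23:9853
  24:7385  25:12650  26:1216  27:3038  28:1535  29:6240  30:1103  31:4708
  32:3953  33:4302  34:12389  35:1724  36:11211  37:10608  38:7036  39:4563
  40:11881  41:10754  42:2138  43:9812  44:3576  45:14593  46:5080  47:12918
  48:4715  49:7960  50:194  51:2918  52:16401  53:12766  54:8636  55:1317
  56:16617  57:13532  58:7211  59:1520  60:12399  61:14821  62:7800  63:14281
  64:5885  65:9242  66:13979  67:2584  68:2155  69:9713  70:13260  71:8795
  72:1403  73:1949  74:4841  75:11274
Giant step factor: 3030^(-76) ≡ 3118 (mod 17203).
Scan 4431·3118^i mod 17203 for i = 0, 1, …:
  i=0: 4431   i=1: 1849   i=2: 2177   i=3: 9904
  i=4: 1287   i=5: 4567   i=6: 13025   i=7: 12870
  i=8: 11264   i=9: 9829     …   i=61: 1900
  i=62: 6368
Match at i=62, j=16: k = 62·76 + 16 = 4728.

4728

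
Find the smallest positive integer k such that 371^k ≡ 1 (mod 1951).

The order of 371 must divide p − 1 = 1950 = 2 · 3 · 5^2 · 13.
Divisors: 1, 2, 3, 5, 6, 10, 13, 15, 25, 26, 30, 39, 50, 65, 75, 78, 130, 150, 195, 325, 390, 650, 975, 1950.
Check each in increasing order: 371^1 ≡ 371;  371^2 ≡ 1071;  371^3 ≡ 1288;  371^5 ≡ 91;  371^6 ≡ 594;  371^10 ≡ 477;  371^13 ≡ 1762;  371^15 ≡ 485;  371^25 ≡ 1127;  371^26 ≡ 603;  371^30 ≡ 1105;  371^39 ≡ 1142;  371^50 ≡ 28;  371^65 ≡ 1874;  371^75 ≡ 340;  371^78 ≡ 896;  371^130 ≡ 76;  371^150 ≡ 491;  371^195 ≡ 1.
Smallest exponent giving 1 is 195.

195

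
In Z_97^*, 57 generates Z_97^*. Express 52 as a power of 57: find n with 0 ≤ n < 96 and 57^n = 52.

75

Baby-step giant-step with m = ceil(sqrt(96)) = 10.
Baby table (57^j mod 97 for j=0..9):
  0:1  1:57  2:48  3:20  4:73  5:87  6:12  7:5
  8:91  9:46
Giant step factor: 57^(-10) ≡ 65 (mod 97).
Scan 52·65^i mod 97 for i = 0, 1, …:
  i=0: 52   i=1: 82   i=2: 92   i=3: 63
  i=4: 21   i=5: 7   i=6: 67   i=7: 87
Match at i=7, j=5: n = 7·10 + 5 = 75.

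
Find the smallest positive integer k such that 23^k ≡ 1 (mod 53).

4

The order of 23 must divide p − 1 = 52 = 2^2 · 13.
Divisors: 1, 2, 4, 13, 26, 52.
Check each in increasing order: 23^1 ≡ 23;  23^2 ≡ 52;  23^4 ≡ 1.
Smallest exponent giving 1 is 4.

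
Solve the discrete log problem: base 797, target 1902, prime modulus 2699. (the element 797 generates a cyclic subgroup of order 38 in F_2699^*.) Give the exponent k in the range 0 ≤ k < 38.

Successive powers of 797 modulo 2699:
  797^0=1  797^1=797  797^2=944  797^3=2046  797^4=466  797^5=1639
  797^6=2666  797^7=689  797^8=1236  797^9=2656  797^10=816  797^11=2592
  797^12=1089  797^13=1554  797^14=2396  797^15=1419  797^16=62  797^17=832
  797^18=1849  797^19=2698  797^20=1902
So 797^20 ≡ 1902 (mod 2699), giving k = 20.

20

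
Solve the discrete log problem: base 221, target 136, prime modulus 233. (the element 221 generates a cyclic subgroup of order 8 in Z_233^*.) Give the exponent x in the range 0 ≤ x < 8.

3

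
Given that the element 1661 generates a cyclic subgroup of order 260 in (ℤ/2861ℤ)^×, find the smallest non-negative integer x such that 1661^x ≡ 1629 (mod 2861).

179

Baby-step giant-step with m = ceil(sqrt(260)) = 17.
Baby table (1661^j mod 2861 for j=0..16):
  0:1  1:1661  2:917  3:1085  4:2616  5:2178  6:1354  7:248
  8:2805  9:1397  10:146  11:2182  12:2276  13:1055  14:1423  15:417
  16:275
Giant step factor: 1661^(-17) ≡ 700 (mod 2861).
Scan 1629·700^i mod 2861 for i = 0, 1, …:
  i=0: 1629   i=1: 1622   i=2: 2444   i=3: 2783
  i=4: 2620   i=5: 99   i=6: 636   i=7: 1745
  i=8: 2714   i=9: 96   i=10: 1397
Match at i=10, j=9: x = 10·17 + 9 = 179.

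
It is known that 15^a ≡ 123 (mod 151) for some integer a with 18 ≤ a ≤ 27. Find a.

24

Compute 15^18 mod 151 = 81, then multiply by 15 repeatedly:
  15^18=81  15^19=7  15^20=105  15^21=65  15^22=69
  15^23=129  15^24=123
Found 123 at exponent 24.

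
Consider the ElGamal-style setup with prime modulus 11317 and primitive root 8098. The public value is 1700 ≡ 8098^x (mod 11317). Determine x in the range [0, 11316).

3563

Baby-step giant-step with m = ceil(sqrt(11316)) = 107.
Baby table (8098^j mod 11317 for j=0..106):
  0:1  1:8098  2:6906  3:7491  4:2998  5:2839  6:5395  7:5090
  8:2306  9:938  10:2217  11:4504  12:10018  13:5508  14:3487  15:1811
  16:9963  17:1481  18:8435  19:8535  20:3511  21:3774  22:5952  23:193
  24:1168  25:8769  26:8504  27:1447  28:4711  29:71  30:9108  31:3695
  32:11279  33:9152  34:9180  35:9584  36:10563  37:5288  38:10013  39:10286
  40:2908  41:9624  42:6290  43:9920  44:4094  45:5719  46:3298  47:10401
  48:6184  49:307  50:7663  51:3863  52:2386  53:3709  54:164  55:3983
  56:884  57:6288  58:5041  59:1599  60:2054  61:8619  62:4723  63:6711
  64:1444  65:3051  66:1987  67:9269  68:6018  69:2762  70:4284  71:5227
  72:2666  73:7749  74:9954  75:7818  76:2866  77:9018  78:10480  79:857
  80:2665  81:10968  82:3048  83:327  84:11185  85:6179  86:5085  87:7084
  88:359  89:10030  90:831  91:7140  92:1167  93:671  94:1598  95:5273
  96:1713  97:8549  98:3713  99:9922  100:8973  101:8214  102:6963  103:5080
  104:545  105:11097  106:6526
Giant step factor: 8098^(-107) ≡ 8876 (mod 11317).
Scan 1700·8876^i mod 11317 for i = 0, 1, …:
  i=0: 1700   i=1: 3639   i=2: 1046   i=3: 4356
  i=4: 4984   i=5: 11148   i=6: 5117   i=7: 3371
  i=8: 10165   i=9: 5416     …   i=32: 6143
  i=33: 11279
Match at i=33, j=32: x = 33·107 + 32 = 3563.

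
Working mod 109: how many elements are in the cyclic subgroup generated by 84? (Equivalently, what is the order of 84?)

54

The order of 84 must divide p − 1 = 108 = 2^2 · 3^3.
Divisors: 1, 2, 3, 4, 6, 9, 12, 18, 27, 36, 54, 108.
Check each in increasing order: 84^1 ≡ 84;  84^2 ≡ 80;  84^3 ≡ 71;  84^4 ≡ 78;  84^6 ≡ 27;  84^9 ≡ 64;  84^12 ≡ 75;  84^18 ≡ 63;  84^27 ≡ 108;  84^36 ≡ 45;  84^54 ≡ 1.
Smallest exponent giving 1 is 54.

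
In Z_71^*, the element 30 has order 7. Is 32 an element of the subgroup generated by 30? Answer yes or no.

yes

32 ∈ ⟨30⟩ iff 32^7 ≡ 1 (mod 71), since |⟨30⟩| = 7.
32^7 mod 71 = 1.
Since 1 = 1, 32 lies in the subgroup.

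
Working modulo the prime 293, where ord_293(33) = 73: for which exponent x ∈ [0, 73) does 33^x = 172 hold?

25

Successive powers of 33 modulo 293:
  33^0=1  33^1=33  33^2=210  33^3=191  33^4=150  33^5=262
  33^6=149  33^7=229  33^8=232  33^9=38  33^10=82  33^11=69
  33^12=226  33^13=133  33^14=287  33^15=95  33^16=205  33^17=26
  33^18=272  33^19=186  33^20=278  33^21=91  33^22=73  33^23=65
  33^24=94  33^25=172
So 33^25 ≡ 172 (mod 293), giving x = 25.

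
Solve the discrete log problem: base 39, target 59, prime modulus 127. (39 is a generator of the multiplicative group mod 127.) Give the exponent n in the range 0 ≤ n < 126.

49

Baby-step giant-step with m = ceil(sqrt(126)) = 12.
Baby table (39^j mod 127 for j=0..11):
  0:1  1:39  2:124  3:10  4:9  5:97  6:100  7:90
  8:81  9:111  10:11  11:48
Giant step factor: 39^(-12) ≡ 50 (mod 127).
Scan 59·50^i mod 127 for i = 0, 1, …:
  i=0: 59   i=1: 29   i=2: 53   i=3: 110
  i=4: 39
Match at i=4, j=1: n = 4·12 + 1 = 49.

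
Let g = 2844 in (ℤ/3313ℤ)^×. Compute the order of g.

3312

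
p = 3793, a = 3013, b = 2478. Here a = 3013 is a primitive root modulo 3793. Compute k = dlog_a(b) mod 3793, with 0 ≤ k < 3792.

3411

Baby-step giant-step with m = ceil(sqrt(3792)) = 62.
Baby table (3013^j mod 3793 for j=0..61):
  0:1  1:3013  2:1520  3:1609  4:463  5:2988  6:2055  7:1539
  8:1961  9:2792  10:3215  11:3266  12:1416  13:3076  14:1689  15:2544
  16:3212  17:1813  18:649  19:2042  20:300  21:1166  22:840  23:989
  24:2352  25:1252  26:2034  27:2747  28:385  29:3140  30:1078  31:1206
  32:3777  33:1101  34:2231  35:807  36:178  37:1501  38:1257  39:1927
  40:2761  41:844  42:1662  43:846  44:102  45:93  46:3320  47:1019
  48:1710  49:1336  50:995  51:1465  52:2786  53:309  54:1732  55:3141
  56:298  57:2726  58:1593  59:1564  60:1426  61:2862
Giant step factor: 3013^(-62) ≡ 243 (mod 3793).
Scan 2478·243^i mod 3793 for i = 0, 1, …:
  i=0: 2478   i=1: 2860   i=2: 861   i=3: 608
  i=4: 3610   i=5: 1047   i=6: 290   i=7: 2196
  i=8: 2608   i=9: 313     …   i=54: 3462
  i=55: 3013
Match at i=55, j=1: k = 55·62 + 1 = 3411.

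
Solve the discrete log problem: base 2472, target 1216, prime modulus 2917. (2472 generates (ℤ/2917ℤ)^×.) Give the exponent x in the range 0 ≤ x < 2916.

Baby-step giant-step with m = ceil(sqrt(2916)) = 54.
Baby table (2472^j mod 2917 for j=0..53):
  0:1  1:2472  2:2586  3:1445  4:1632  5:93  6:2370  7:1304
  8:203  9:92  10:2815  11:1635  12:1675  13:1377  14:2722  15:2182
  16:371  17:1174  18:2630  19:2284  20:1653  21:2416  22:1253  23:2479
  24:2388  25:2045  26:79  27:2766  28:104  29:392  30:580  31:1513
  32:542  33:921  34:1452  35:1434  36:693  37:817  38:1060  39:854
  40:2097  41:275  42:139  43:2319  44:663  45:2499  46:2239  47:1259
  48:2726  49:402  50:1964  51:1120  52:407  53:2656
Giant step factor: 2472^(-54) ≡ 2688 (mod 2917).
Scan 1216·2688^i mod 2917 for i = 0, 1, …:
  i=0: 1216   i=1: 1568   i=2: 2636   i=3: 175
  i=4: 763   i=5: 293   i=6: 2911   i=7: 1374
  i=8: 390   i=9: 1117     …   i=13: 2536
  i=14: 2656
Match at i=14, j=53: x = 14·54 + 53 = 809.

809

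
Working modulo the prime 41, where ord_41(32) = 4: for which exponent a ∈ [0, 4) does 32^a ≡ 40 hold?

Successive powers of 32 modulo 41:
  32^0=1  32^1=32  32^2=40
So 32^2 ≡ 40 (mod 41), giving a = 2.

2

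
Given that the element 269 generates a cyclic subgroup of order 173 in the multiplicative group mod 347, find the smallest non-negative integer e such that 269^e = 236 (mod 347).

153

Baby-step giant-step with m = ceil(sqrt(173)) = 14.
Baby table (269^j mod 347 for j=0..13):
  0:1  1:269  2:185  3:144  4:219  5:268  6:263  7:306
  8:75  9:49  10:342  11:43  12:116  13:321
Giant step factor: 269^(-14) ≡ 302 (mod 347).
Scan 236·302^i mod 347 for i = 0, 1, …:
  i=0: 236   i=1: 137   i=2: 81   i=3: 172
  i=4: 241   i=5: 259   i=6: 143   i=7: 158
  i=8: 177   i=9: 16   i=10: 321
Match at i=10, j=13: e = 10·14 + 13 = 153.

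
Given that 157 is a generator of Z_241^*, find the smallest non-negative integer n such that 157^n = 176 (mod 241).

Baby-step giant-step with m = ceil(sqrt(240)) = 16.
Baby table (157^j mod 241 for j=0..15):
  0:1  1:157  2:67  3:156  4:151  5:89  6:236  7:179
  8:147  9:184  10:209  11:37  12:25  13:69  14:229  15:44
Giant step factor: 157^(-16) ≡ 119 (mod 241).
Scan 176·119^i mod 241 for i = 0, 1, …:
  i=0: 176   i=1: 218   i=2: 155   i=3: 129
  i=4: 168   i=5: 230   i=6: 137   i=7: 156
Match at i=7, j=3: n = 7·16 + 3 = 115.

115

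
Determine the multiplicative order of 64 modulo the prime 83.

41

The order of 64 must divide p − 1 = 82 = 2 · 41.
Divisors: 1, 2, 41, 82.
Check each in increasing order: 64^1 ≡ 64;  64^2 ≡ 29;  64^41 ≡ 1.
Smallest exponent giving 1 is 41.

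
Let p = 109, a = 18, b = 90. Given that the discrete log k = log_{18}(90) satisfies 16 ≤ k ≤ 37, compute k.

Compute 18^16 mod 109 = 21, then multiply by 18 repeatedly:
  18^16=21  18^17=51  18^18=46  18^19=65  18^20=80
  18^21=23  18^22=87  18^23=40  18^24=66  18^25=98
  18^26=20  18^27=33  18^28=49  18^29=10  18^30=71
  18^31=79  18^32=5  18^33=90
Found 90 at exponent 33.

33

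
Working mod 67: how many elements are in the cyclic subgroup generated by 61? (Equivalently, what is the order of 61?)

66

The order of 61 must divide p − 1 = 66 = 2 · 3 · 11.
Divisors: 1, 2, 3, 6, 11, 22, 33, 66.
Check each in increasing order: 61^1 ≡ 61;  61^2 ≡ 36;  61^3 ≡ 52;  61^6 ≡ 24;  61^11 ≡ 38;  61^22 ≡ 37;  61^33 ≡ 66;  61^66 ≡ 1.
Smallest exponent giving 1 is 66.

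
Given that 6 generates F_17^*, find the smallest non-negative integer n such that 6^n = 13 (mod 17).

Successive powers of 6 modulo 17:
  6^0=1  6^1=6  6^2=2  6^3=12  6^4=4  6^5=7
  6^6=8  6^7=14  6^8=16  6^9=11  6^10=15  6^11=5
  6^12=13
So 6^12 ≡ 13 (mod 17), giving n = 12.

12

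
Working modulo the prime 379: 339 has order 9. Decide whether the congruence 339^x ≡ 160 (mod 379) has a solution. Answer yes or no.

no

160 ∈ ⟨339⟩ iff 160^9 ≡ 1 (mod 379), since |⟨339⟩| = 9.
160^9 mod 379 = 124.
Since 124 ≠ 1, 160 does not lie in the subgroup.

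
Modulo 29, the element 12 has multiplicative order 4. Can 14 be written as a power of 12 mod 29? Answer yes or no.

⟨12⟩ has order 4; its elements mod 29 are {1, 12, 17, 28}.
14 is not in this set.

no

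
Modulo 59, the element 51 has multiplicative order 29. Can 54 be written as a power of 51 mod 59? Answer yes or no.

no

54 ∈ ⟨51⟩ iff 54^29 ≡ 1 (mod 59), since |⟨51⟩| = 29.
54^29 mod 59 = 58.
Since 58 ≠ 1, 54 does not lie in the subgroup.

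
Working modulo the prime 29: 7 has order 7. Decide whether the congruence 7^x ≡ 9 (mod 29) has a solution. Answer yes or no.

no

⟨7⟩ has order 7; its elements mod 29 are {1, 7, 16, 20, 23, 24, 25}.
9 is not in this set.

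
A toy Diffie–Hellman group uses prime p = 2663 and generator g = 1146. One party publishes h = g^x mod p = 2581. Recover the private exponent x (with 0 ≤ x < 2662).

Baby-step giant-step with m = ceil(sqrt(2662)) = 52.
Baby table (1146^j mod 2663 for j=0..51):
  0:1  1:1146  2:457  3:1774  4:1135  5:1166  6:2073  7:262
  8:1996  9:2562  10:1426  11:1777  12:1910  13:2537  14:2069  15:1004
  16:168  17:792  18:2212  19:2439  20:1607  21:1489  22:2074  23:1408
  24:2453  25:1673  26:2561  27:280  28:1320  29:136  30:1402  31:903
  32:1594  33:2569  34:1459  35:2313  36:1013  37:2493  38:2242  39:2200
  40:2002  41:1449  42:1505  43:1769  44:731  45:1544  46:1192  47:2576
  48:1492  49:186  50:116  51:2449
Giant step factor: 1146^(-52) ≡ 1106 (mod 2663).
Scan 2581·1106^i mod 2663 for i = 0, 1, …:
  i=0: 2581   i=1: 2513   i=2: 1869   i=3: 626
  i=4: 2639   i=5: 86   i=6: 1911   i=7: 1807
  i=8: 1292   i=9: 1584   i=10: 2313
Match at i=10, j=35: x = 10·52 + 35 = 555.

555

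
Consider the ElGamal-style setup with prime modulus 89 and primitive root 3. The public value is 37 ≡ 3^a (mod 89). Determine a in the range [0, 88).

11

Baby-step giant-step with m = ceil(sqrt(88)) = 10.
Baby table (3^j mod 89 for j=0..9):
  0:1  1:3  2:9  3:27  4:81  5:65  6:17  7:51
  8:64  9:14
Giant step factor: 3^(-10) ≡ 53 (mod 89).
Scan 37·53^i mod 89 for i = 0, 1, …:
  i=0: 37   i=1: 3
Match at i=1, j=1: a = 1·10 + 1 = 11.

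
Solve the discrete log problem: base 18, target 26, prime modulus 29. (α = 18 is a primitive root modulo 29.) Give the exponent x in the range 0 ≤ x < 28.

Successive powers of 18 modulo 29:
  18^0=1  18^1=18  18^2=5  18^3=3  18^4=25  18^5=15
  18^6=9  18^7=17  18^8=16  18^9=27  18^10=22  18^11=19
  18^12=23  18^13=8  18^14=28  18^15=11  18^16=24  18^17=26
So 18^17 ≡ 26 (mod 29), giving x = 17.

17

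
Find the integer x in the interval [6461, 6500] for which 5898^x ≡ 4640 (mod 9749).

6469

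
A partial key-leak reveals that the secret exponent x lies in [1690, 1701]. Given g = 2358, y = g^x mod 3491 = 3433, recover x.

1695

Compute 2358^1690 mod 3491 = 1963, then multiply by 2358 repeatedly:
  2358^1690=1963  2358^1691=3179  2358^1692=905  2358^1693=989  2358^1694=74
  2358^1695=3433
Found 3433 at exponent 1695.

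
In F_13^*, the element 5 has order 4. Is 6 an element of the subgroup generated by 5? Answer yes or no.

no

⟨5⟩ has order 4; its elements mod 13 are {1, 5, 8, 12}.
6 is not in this set.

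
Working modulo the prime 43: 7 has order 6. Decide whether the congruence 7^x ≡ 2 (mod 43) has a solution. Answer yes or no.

no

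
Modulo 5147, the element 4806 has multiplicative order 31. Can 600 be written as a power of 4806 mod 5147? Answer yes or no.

no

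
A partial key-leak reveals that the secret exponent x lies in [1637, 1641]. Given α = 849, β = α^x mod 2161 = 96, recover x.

Compute 849^1637 mod 2161 = 417, then multiply by 849 repeatedly:
  849^1637=417  849^1638=1790  849^1639=527  849^1640=96
Found 96 at exponent 1640.

1640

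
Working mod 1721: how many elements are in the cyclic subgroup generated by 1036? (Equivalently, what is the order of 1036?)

430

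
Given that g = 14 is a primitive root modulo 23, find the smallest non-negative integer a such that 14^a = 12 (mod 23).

2

Successive powers of 14 modulo 23:
  14^0=1  14^1=14  14^2=12
So 14^2 ≡ 12 (mod 23), giving a = 2.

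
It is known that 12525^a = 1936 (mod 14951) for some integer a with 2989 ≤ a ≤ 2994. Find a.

Compute 12525^2989 mod 14951 = 4502, then multiply by 12525 repeatedly:
  12525^2989=4502  12525^2990=7329  12525^2991=11536  12525^2992=1936
Found 1936 at exponent 2992.

2992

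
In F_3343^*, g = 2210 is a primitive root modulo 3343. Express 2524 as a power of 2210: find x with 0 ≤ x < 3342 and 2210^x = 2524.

Baby-step giant-step with m = ceil(sqrt(3342)) = 58.
Baby table (2210^j mod 3343 for j=0..57):
  0:1  1:2210  2:3320  3:2658  4:529  5:2383  6:1205  7:2022
  8:2372  9:296  10:2275  11:3221  12:1163  13:2806  14:3338  15:2322
  16:115  17:82  18:698  19:1457  20:661  21:3262  22:1512  23:1863
  24:1997  25:610  26:871  27:2685  28:25  29:1762  30:2768  31:2933
  32:3196  33:2744  34:38  35:405  36:2469  37:714  38:44  39:293
  40:2331  41:3290  42:3218  43:1219  44:2875  45:2050  46:735  47:2995
  48:3153  49:1318  50:1027  51:3116  52:3123  53:1878  54:1717  55:265
  56:625  57:591
Giant step factor: 2210^(-58) ≡ 3333 (mod 3343).
Scan 2524·3333^i mod 3343 for i = 0, 1, …:
  i=0: 2524   i=1: 1504   i=2: 1675   i=3: 3308
  i=4: 350   i=5: 3186   i=6: 1570   i=7: 1015
  i=8: 3222   i=9: 1210     …   i=42: 96
  i=43: 2383
Match at i=43, j=5: x = 43·58 + 5 = 2499.

2499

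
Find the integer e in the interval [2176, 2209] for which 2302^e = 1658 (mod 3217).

2184

Compute 2302^2176 mod 3217 = 3016, then multiply by 2302 repeatedly:
  2302^2176=3016  2302^2177=546  2302^2178=2262  2302^2179=2018  2302^2180=88
  2302^2181=3122  2302^2182=66  2302^2183=733  2302^2184=1658
Found 1658 at exponent 2184.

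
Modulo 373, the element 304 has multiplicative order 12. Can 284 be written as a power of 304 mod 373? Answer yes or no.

yes

284 ∈ ⟨304⟩ iff 284^12 ≡ 1 (mod 373), since |⟨304⟩| = 12.
284^12 mod 373 = 1.
Since 1 = 1, 284 lies in the subgroup.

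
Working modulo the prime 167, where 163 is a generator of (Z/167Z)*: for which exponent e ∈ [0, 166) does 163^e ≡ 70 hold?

113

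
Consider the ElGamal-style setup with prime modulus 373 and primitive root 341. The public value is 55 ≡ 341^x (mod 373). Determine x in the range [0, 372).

306

Baby-step giant-step with m = ceil(sqrt(372)) = 20.
Baby table (341^j mod 373 for j=0..19):
  0:1  1:341  2:278  3:56  4:73  5:275  6:152  7:358
  8:107  9:306  10:279  11:24  12:351  13:331  14:225  15:260
  16:259  17:291  18:13  19:330
Giant step factor: 341^(-20) ≡ 209 (mod 373).
Scan 55·209^i mod 373 for i = 0, 1, …:
  i=0: 55   i=1: 305   i=2: 335   i=3: 264
  i=4: 345   i=5: 116   i=6: 372   i=7: 164
  i=8: 333   i=9: 219     …   i=14: 272
  i=15: 152
Match at i=15, j=6: x = 15·20 + 6 = 306.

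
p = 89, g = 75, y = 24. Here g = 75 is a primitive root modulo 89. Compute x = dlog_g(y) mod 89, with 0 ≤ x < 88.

69

Baby-step giant-step with m = ceil(sqrt(88)) = 10.
Baby table (75^j mod 89 for j=0..9):
  0:1  1:75  2:18  3:15  4:57  5:3  6:47  7:54
  8:45  9:82
Giant step factor: 75^(-10) ≡ 10 (mod 89).
Scan 24·10^i mod 89 for i = 0, 1, …:
  i=0: 24   i=1: 62   i=2: 86   i=3: 59
  i=4: 56   i=5: 26   i=6: 82
Match at i=6, j=9: x = 6·10 + 9 = 69.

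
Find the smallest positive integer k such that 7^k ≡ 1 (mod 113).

14

The order of 7 must divide p − 1 = 112 = 2^4 · 7.
Divisors: 1, 2, 4, 7, 8, 14, 16, 28, 56, 112.
Check each in increasing order: 7^1 ≡ 7;  7^2 ≡ 49;  7^4 ≡ 28;  7^7 ≡ 112;  7^8 ≡ 106;  7^14 ≡ 1.
Smallest exponent giving 1 is 14.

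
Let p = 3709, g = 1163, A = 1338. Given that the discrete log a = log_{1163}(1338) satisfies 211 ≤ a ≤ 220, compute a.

218

Compute 1163^211 mod 3709 = 2297, then multiply by 1163 repeatedly:
  1163^211=2297  1163^212=931  1163^213=3434  1163^214=2858  1163^215=590
  1163^216=5  1163^217=2106  1163^218=1338
Found 1338 at exponent 218.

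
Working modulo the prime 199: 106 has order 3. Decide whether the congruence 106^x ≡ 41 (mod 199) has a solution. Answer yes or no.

no

⟨106⟩ has order 3; its elements mod 199 are {1, 92, 106}.
41 is not in this set.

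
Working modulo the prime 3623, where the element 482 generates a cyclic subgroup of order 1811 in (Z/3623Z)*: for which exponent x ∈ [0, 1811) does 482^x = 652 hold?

Baby-step giant-step with m = ceil(sqrt(1811)) = 43.
Baby table (482^j mod 3623 for j=0..42):
  0:1  1:482  2:452  3:484  4:1416  5:1388  6:2384  7:597
  8:1537  9:1742  10:2731  11:1193  12:2592  13:3032  14:1355  15:970
  16:173  17:57  18:2113  19:403  20:2227  21:1006  22:3033  23:1837
  24:1422  25:657  26:1473  27:3501  28:2787  29:2824  30:2543  31:1152
  32:945  33:2615  34:3249  35:882  36:1233  37:134  38:2997  39:2600
  40:3265  41:1348  42:1219
Giant step factor: 482^(-43) ≡ 1565 (mod 3623).
Scan 652·1565^i mod 3623 for i = 0, 1, …:
  i=0: 652   i=1: 2317   i=2: 3105   i=3: 882
Match at i=3, j=35: x = 3·43 + 35 = 164.

164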